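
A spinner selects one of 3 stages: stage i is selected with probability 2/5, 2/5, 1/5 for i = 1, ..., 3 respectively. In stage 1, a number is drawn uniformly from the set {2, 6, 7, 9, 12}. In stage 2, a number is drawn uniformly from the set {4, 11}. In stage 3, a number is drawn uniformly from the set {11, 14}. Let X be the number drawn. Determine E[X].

E[X | stage 1] = (2+6+7+9+12)/5 = 36/5.
E[X | stage 2] = (4+11)/2 = 15/2.
E[X | stage 3] = (11+14)/2 = 25/2.
By the law of total expectation,
E[X] = (2/5)·(36/5) + (2/5)·(15/2) + (1/5)·(25/2) = 419/50.

419/50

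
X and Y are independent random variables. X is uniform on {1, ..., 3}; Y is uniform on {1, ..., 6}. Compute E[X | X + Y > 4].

P(X + Y > 4) = 2/3.
Summing X·P(x,y) over outcomes with X + Y > 4 gives 13/9.
E[X | X + Y > 4] = (13/9) / (2/3) = 13/6.

13/6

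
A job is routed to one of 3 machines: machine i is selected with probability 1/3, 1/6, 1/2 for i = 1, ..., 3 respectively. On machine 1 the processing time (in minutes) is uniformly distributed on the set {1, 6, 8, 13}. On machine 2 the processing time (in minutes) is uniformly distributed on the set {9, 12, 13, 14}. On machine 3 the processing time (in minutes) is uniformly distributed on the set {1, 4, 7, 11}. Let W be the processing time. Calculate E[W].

E[W | machine 1] = (1+6+8+13)/4 = 7.
E[W | machine 2] = (9+12+13+14)/4 = 12.
E[W | machine 3] = (1+4+7+11)/4 = 23/4.
E[W] = (1/3)·(7) + (1/6)·(12) + (1/2)·(23/4) = 173/24.

173/24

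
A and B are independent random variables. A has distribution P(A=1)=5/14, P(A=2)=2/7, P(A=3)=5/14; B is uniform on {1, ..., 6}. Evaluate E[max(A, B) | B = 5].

P(B = 5) = 1/6.
Summing max(A,B)·P(x,y) over outcomes with B = 5 gives 5/6.
E[max(A, B) | B = 5] = (5/6) / (1/6) = 5.

5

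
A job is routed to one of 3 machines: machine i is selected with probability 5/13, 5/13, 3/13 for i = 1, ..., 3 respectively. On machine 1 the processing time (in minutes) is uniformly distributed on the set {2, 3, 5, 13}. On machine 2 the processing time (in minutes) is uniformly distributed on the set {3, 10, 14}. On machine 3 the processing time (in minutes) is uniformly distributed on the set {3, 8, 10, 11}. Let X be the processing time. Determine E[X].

E[X | machine 1] = (2+3+5+13)/4 = 23/4.
E[X | machine 2] = (3+10+14)/3 = 9.
E[X | machine 3] = (3+8+10+11)/4 = 8.
E[X] = (5/13)·(23/4) + (5/13)·(9) + (3/13)·(8) = 391/52.

391/52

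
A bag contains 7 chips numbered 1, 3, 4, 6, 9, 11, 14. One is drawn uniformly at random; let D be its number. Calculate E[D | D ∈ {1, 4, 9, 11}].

P(D ∈ {1, 4, 9, 11}) = 4/7.
Σ over the event: 1·1/7 + 4·1/7 + 9·1/7 + 11·1/7 = 25/7.
E[D | D ∈ {1, 4, 9, 11}] = (25/7) / (4/7) = 25/4.

25/4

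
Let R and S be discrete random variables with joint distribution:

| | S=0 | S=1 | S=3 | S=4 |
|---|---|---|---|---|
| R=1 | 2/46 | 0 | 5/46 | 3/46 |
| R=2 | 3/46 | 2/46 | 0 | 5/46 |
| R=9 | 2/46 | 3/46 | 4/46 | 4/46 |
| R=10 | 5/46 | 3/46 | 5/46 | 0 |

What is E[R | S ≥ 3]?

P(S ≥ 3) = 13/23.
Σ R·P over the event = 1·(5/46) + 1·(3/46) + 2·(5/46) + 9·(4/46) + 9·(4/46) + 10·(5/46) = 70/23.
E[R | S ≥ 3] = (70/23) / (13/23) = 70/13.

70/13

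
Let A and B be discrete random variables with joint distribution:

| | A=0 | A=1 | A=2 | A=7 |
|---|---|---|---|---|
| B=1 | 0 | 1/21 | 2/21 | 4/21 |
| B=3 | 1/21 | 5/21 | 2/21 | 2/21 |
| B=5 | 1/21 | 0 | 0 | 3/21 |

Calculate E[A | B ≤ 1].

P(B ≤ 1) = 1/3.
Summing A·P(A=x,B=y) over the conditioning event gives 11/7.
E[A | B ≤ 1] = (11/7) / (1/3) = 33/7.

33/7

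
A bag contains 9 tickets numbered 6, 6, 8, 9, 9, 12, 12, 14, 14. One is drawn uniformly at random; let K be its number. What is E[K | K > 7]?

P(K > 7) = 7/9.
Σ over the event: 8·1/9 + 9·2/9 + 12·2/9 + 14·2/9 = 26/3.
E[K | K > 7] = (26/3) / (7/9) = 78/7.

78/7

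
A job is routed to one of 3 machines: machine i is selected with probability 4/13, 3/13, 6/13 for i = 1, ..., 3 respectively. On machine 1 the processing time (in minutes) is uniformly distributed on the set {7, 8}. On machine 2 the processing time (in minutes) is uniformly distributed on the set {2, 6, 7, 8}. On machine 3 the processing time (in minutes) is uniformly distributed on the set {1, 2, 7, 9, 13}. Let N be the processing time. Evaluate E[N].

1713/260

E[N | machine 1] = (7+8)/2 = 15/2.
E[N | machine 2] = (2+6+7+8)/4 = 23/4.
E[N | machine 3] = (1+2+7+9+13)/5 = 32/5.
By the law of total expectation,
E[N] = (4/13)·(15/2) + (3/13)·(23/4) + (6/13)·(32/5) = 1713/260.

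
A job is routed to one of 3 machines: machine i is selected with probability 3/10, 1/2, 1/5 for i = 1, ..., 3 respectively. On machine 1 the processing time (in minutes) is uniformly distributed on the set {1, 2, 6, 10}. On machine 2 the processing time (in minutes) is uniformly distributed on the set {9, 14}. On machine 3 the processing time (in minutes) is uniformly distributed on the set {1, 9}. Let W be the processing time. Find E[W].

E[W | machine 1] = (1+2+6+10)/4 = 19/4.
E[W | machine 2] = (9+14)/2 = 23/2.
E[W | machine 3] = (1+9)/2 = 5.
E[W] = (3/10)·(19/4) + (1/2)·(23/2) + (1/5)·(5) = 327/40.

327/40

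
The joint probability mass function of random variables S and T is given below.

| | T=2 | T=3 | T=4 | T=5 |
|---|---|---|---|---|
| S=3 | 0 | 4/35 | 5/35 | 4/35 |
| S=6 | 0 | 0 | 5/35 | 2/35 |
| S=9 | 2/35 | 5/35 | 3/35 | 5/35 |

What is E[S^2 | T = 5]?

513/11

P(T = 5) = 11/35.
Summing S^2·P(S=x,T=y) over the conditioning event gives 513/35.
E[S^2 | T = 5] = (513/35) / (11/35) = 513/11.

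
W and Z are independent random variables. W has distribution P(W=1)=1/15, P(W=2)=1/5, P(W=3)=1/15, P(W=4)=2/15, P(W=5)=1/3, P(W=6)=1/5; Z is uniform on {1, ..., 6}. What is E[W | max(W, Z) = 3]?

P(max(W, Z) = 3) = 7/90.
Summing W·P(x,y) over outcomes with max(W, Z) = 3 gives 8/45.
E[W | max(W, Z) = 3] = (8/45) / (7/90) = 16/7.

16/7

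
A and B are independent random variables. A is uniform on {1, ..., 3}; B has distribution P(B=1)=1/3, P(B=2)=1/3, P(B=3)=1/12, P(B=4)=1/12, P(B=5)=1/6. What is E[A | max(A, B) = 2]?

5/3

P(max(A, B) = 2) = 1/3.
Summing A·P(x,y) over outcomes with max(A, B) = 2 gives 5/9.
E[A | max(A, B) = 2] = (5/9) / (1/3) = 5/3.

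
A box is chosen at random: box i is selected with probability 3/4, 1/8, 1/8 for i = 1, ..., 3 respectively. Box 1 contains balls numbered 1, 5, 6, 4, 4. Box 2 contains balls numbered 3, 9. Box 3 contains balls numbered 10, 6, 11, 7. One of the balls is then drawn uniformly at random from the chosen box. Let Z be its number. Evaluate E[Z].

E[Z | box 1] = (1+5+6+4+4)/5 = 4.
E[Z | box 2] = (3+9)/2 = 6.
E[Z | box 3] = (10+6+11+7)/4 = 17/2.
E[Z] = (3/4)·(4) + (1/8)·(6) + (1/8)·(17/2) = 77/16.

77/16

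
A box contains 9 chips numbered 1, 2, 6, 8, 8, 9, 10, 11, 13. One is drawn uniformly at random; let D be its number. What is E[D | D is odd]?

P(D is odd) = 4/9.
Σ over the event: 1·1/9 + 9·1/9 + 11·1/9 + 13·1/9 = 34/9.
E[D | D is odd] = (34/9) / (4/9) = 17/2.

17/2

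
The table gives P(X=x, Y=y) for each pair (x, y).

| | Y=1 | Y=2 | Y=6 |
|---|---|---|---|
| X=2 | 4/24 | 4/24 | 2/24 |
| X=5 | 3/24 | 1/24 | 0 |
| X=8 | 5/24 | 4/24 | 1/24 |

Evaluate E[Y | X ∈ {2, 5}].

P(X ∈ {2, 5}) = 7/12.
Summing Y·P(X=x,Y=y) over the conditioning event gives 29/24.
E[Y | X ∈ {2, 5}] = (29/24) / (7/12) = 29/14.

29/14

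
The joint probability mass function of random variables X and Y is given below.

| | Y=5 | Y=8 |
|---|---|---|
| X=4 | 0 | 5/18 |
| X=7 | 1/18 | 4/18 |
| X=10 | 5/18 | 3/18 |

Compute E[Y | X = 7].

P(X = 7) = 5/18.
Σ Y·P over the event = 5·(1/18) + 8·(4/18) = 37/18.
E[Y | X = 7] = (37/18) / (5/18) = 37/5.

37/5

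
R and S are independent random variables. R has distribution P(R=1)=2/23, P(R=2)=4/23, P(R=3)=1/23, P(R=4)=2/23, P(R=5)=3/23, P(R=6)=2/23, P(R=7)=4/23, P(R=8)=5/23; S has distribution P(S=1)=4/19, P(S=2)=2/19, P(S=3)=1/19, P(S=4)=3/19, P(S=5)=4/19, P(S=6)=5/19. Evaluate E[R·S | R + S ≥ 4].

8420/409

P(R + S ≥ 4) = 409/437.
Summing RS·P(x,y) over outcomes with R + S ≥ 4 gives 8420/437.
E[R·S | R + S ≥ 4] = (8420/437) / (409/437) = 8420/409.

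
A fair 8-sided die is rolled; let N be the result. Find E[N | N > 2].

11/2

Given N > 2, N is equally likely to be any of {3, 4, 5, 6, 7, 8}.
E[N | N > 2] = (3 + 4 + 5 + 6 + 7 + 8) / 6 = 11/2.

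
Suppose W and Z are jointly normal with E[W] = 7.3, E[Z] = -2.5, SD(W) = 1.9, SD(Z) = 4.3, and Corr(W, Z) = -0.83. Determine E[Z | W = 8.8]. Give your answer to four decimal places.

The regression of Z on W has slope ρ·σ_Z/σ_W and passes through (μ_W, μ_Z).
E[Z | W=8.8] = -2.5 + (-0.83)·(4.3/1.9)·(8.8 − (7.3)) = -2.5 + (-1.8784)·(1.5) = -5.3176.

-5.3176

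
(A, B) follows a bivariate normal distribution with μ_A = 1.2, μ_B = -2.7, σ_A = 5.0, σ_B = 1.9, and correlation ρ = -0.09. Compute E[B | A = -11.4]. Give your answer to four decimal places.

E[B | A=x] = μ_B + ρ(σ_B/σ_A)(x − μ_A) for jointly normal variables.
E[B | A=-11.4] = -2.7 + (-0.09)·(1.9/5.0)·(-11.4 − (1.2)) = -2.7 + (-0.0342)·(-12.6) = -2.2691.

-2.2691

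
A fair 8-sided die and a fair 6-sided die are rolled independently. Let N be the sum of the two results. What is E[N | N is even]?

P(N is even) = 1/2.
Σ over the event: 2·1/48 + 4·1/16 + 6·5/48 + 8·1/8 + 10·5/48 + 12·1/16 + 14·1/48 = 4.
E[N | N is even] = (4) / (1/2) = 8.

8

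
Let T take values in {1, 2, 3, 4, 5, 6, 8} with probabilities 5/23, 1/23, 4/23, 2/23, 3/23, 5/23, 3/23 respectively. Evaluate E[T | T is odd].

P(T is odd) = 12/23.
Σ over the event: 1·5/23 + 3·4/23 + 5·3/23 = 32/23.
E[T | T is odd] = (32/23) / (12/23) = 8/3.

8/3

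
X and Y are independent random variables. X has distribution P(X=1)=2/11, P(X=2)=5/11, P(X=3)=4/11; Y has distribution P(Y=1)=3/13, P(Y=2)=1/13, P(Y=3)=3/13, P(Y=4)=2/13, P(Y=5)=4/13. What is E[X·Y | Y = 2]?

48/11

P(Y = 2) = 1/13.
Summing XY·P(x,y) over outcomes with Y = 2 gives 48/143.
E[X·Y | Y = 2] = (48/143) / (1/13) = 48/11.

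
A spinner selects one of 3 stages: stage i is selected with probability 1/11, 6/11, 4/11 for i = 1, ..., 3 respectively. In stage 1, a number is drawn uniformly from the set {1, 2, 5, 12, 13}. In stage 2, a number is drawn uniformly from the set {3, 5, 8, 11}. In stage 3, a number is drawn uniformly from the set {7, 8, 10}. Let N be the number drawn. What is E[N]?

E[N | stage 1] = (1+2+5+12+13)/5 = 33/5.
E[N | stage 2] = (3+5+8+11)/4 = 27/4.
E[N | stage 3] = (7+8+10)/3 = 25/3.
By the law of total expectation,
E[N] = (1/11)·(33/5) + (6/11)·(27/4) + (4/11)·(25/3) = 2413/330.

2413/330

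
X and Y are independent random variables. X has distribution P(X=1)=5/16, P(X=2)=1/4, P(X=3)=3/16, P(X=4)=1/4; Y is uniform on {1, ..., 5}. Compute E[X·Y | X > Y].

P(X > Y) = 11/40.
Summing XY·P(x,y) over outcomes with X > Y gives 131/80.
E[X·Y | X > Y] = (131/80) / (11/40) = 131/22.

131/22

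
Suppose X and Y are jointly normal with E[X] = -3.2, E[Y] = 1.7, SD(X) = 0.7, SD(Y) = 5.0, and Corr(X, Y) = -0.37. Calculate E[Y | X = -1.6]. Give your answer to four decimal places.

For a bivariate normal, E[Y | X=x] = μ_Y + ρ·(σ_Y/σ_X)·(x − μ_X).
E[Y | X=-1.6] = 1.7 + (-0.37)·(5.0/0.7)·(-1.6 − (-3.2)) = 1.7 + (-2.6429)·(1.6) = -2.5286.

-2.5286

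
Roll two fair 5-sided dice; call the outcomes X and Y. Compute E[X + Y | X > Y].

P(X > Y) = 2/5.
Summing (X+Y)·P(x,y) over outcomes with X > Y gives 12/5.
E[X + Y | X > Y] = (12/5) / (2/5) = 6.

6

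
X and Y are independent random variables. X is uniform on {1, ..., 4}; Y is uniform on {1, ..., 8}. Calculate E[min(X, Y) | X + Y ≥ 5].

63/26

P(X + Y ≥ 5) = 13/16.
Summing min(X,Y)·P(x,y) over outcomes with X + Y ≥ 5 gives 63/32.
E[min(X, Y) | X + Y ≥ 5] = (63/32) / (13/16) = 63/26.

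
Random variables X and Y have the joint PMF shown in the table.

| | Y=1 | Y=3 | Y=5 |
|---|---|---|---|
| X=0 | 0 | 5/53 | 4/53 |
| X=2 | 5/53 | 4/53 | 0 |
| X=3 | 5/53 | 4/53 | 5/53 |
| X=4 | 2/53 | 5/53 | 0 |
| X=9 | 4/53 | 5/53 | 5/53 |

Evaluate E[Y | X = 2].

P(X = 2) = 9/53.
Σ Y·P over the event = 1·(5/53) + 3·(4/53) = 17/53.
E[Y | X = 2] = (17/53) / (9/53) = 17/9.

17/9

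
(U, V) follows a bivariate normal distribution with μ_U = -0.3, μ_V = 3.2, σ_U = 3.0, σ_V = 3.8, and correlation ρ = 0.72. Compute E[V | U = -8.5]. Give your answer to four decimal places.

-4.2784

For a bivariate normal, E[V | U=x] = μ_V + ρ·(σ_V/σ_U)·(x − μ_U).
E[V | U=-8.5] = 3.2 + (0.72)·(3.8/3.0)·(-8.5 − (-0.3)) = 3.2 + (0.912)·(-8.2) = -4.2784.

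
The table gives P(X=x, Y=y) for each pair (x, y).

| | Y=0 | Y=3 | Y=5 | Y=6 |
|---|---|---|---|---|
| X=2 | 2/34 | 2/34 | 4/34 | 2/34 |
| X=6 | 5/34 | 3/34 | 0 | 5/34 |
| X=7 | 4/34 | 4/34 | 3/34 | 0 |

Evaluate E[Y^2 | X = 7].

111/11

P(X = 7) = 11/34.
Σ Y^2·P over the event = 0·(4/34) + 9·(4/34) + 25·(3/34) = 111/34.
E[Y^2 | X = 7] = (111/34) / (11/34) = 111/11.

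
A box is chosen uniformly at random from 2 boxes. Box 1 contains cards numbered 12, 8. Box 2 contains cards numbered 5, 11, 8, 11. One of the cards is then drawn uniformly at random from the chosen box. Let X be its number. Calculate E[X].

75/8

E[X | box 1] = (12+8)/2 = 10.
E[X | box 2] = (5+11+8+11)/4 = 35/4.
E[X] = (1/2)·(10) + (1/2)·(35/4) = 75/8.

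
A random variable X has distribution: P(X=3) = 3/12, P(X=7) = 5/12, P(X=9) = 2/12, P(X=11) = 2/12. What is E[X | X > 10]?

11

P(X > 10) = 1/6.
Σ over the event: 11·1/6 = 11/6.
E[X | X > 10] = (11/6) / (1/6) = 11.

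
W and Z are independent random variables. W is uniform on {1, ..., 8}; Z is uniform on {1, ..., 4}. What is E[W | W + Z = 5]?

Outcomes with W + Z = 5: (1,4), (2,3), (3,2), (4,1), each with probability 1/32.
E[W | W + Z = 5] = (1 + 2 + 3 + 4) / 4 = 5/2.

5/2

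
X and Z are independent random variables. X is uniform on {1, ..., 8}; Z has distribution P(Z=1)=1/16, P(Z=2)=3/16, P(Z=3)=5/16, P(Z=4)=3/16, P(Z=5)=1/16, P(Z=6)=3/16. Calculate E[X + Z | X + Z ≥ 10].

460/41

P(X + Z ≥ 10) = 41/128.
Summing (X+Z)·P(x,y) over outcomes with X + Z ≥ 10 gives 115/32.
E[X + Z | X + Z ≥ 10] = (115/32) / (41/128) = 460/41.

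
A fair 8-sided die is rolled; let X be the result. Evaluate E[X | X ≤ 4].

Given X ≤ 4, X is equally likely to be any of {1, 2, 3, 4}.
E[X | X ≤ 4] = (1 + 2 + 3 + 4) / 4 = 5/2.

5/2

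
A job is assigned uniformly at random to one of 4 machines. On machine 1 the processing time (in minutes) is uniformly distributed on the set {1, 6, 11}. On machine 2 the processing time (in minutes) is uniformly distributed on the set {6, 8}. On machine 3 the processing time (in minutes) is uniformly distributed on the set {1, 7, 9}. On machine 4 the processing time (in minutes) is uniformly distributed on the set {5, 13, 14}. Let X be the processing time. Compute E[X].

E[X | machine 1] = (1+6+11)/3 = 6.
E[X | machine 2] = (6+8)/2 = 7.
E[X | machine 3] = (1+7+9)/3 = 17/3.
E[X | machine 4] = (5+13+14)/3 = 32/3.
E[X] = (1/4)·(6) + (1/4)·(7) + (1/4)·(17/3) + (1/4)·(32/3) = 22/3.

22/3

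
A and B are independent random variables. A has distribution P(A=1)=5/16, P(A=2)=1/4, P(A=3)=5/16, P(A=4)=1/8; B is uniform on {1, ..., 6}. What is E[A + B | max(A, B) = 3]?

115/24

P(max(A, B) = 3) = 1/4.
Summing (A+B)·P(x,y) over outcomes with max(A, B) = 3 gives 115/96.
E[A + B | max(A, B) = 3] = (115/96) / (1/4) = 115/24.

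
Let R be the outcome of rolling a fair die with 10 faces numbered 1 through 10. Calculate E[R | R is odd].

5

Given R is odd, R is equally likely to be any of {1, 3, 5, 7, 9}.
E[R | R is odd] = (1 + 3 + 5 + 7 + 9) / 5 = 5.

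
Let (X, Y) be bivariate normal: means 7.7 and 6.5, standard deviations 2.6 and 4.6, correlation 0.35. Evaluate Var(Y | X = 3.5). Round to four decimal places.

18.5679

The conditional variance in a bivariate normal is σ_Y²(1 − ρ²), independent of x.
Var(Y | X=3.5) = (4.6)²·(1 − (0.35)²) = 21.16·0.8775 = 18.5679.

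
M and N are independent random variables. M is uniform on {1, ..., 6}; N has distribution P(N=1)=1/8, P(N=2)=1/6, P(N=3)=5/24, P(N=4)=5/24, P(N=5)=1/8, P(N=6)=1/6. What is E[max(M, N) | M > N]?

280/59

P(M > N) = 59/144.
Summing max(M,N)·P(x,y) over outcomes with M > N gives 35/18.
E[max(M, N) | M > N] = (35/18) / (59/144) = 280/59.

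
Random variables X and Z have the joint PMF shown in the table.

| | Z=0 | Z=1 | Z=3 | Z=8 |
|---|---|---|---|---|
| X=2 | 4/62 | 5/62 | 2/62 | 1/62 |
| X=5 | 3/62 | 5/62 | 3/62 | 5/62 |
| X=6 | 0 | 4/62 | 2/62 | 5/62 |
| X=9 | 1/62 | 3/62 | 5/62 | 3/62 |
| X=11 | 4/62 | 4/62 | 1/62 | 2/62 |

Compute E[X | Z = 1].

130/21

P(Z = 1) = 21/62.
Summing X·P(X=x,Z=y) over the conditioning event gives 65/31.
E[X | Z = 1] = (65/31) / (21/62) = 130/21.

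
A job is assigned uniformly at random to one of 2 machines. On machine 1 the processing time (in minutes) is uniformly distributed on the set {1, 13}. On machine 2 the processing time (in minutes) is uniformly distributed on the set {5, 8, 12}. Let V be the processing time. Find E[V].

23/3

E[V | machine 1] = (1+13)/2 = 7.
E[V | machine 2] = (5+8+12)/3 = 25/3.
By the law of total expectation,
E[V] = (1/2)·(7) + (1/2)·(25/3) = 23/3.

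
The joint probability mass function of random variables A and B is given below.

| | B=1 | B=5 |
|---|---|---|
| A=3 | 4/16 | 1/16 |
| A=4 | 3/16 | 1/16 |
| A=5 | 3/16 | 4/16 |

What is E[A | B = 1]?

39/10

P(B = 1) = 5/8.
Σ A·P over the event = 3·(4/16) + 4·(3/16) + 5·(3/16) = 39/16.
E[A | B = 1] = (39/16) / (5/8) = 39/10.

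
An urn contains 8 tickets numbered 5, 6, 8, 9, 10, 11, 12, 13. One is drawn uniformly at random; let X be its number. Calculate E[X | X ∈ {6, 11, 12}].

P(X ∈ {6, 11, 12}) = 3/8.
Σ over the event: 6·1/8 + 11·1/8 + 12·1/8 = 29/8.
E[X | X ∈ {6, 11, 12}] = (29/8) / (3/8) = 29/3.

29/3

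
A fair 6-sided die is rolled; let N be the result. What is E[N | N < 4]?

Given N < 4, N is equally likely to be any of {1, 2, 3}.
E[N | N < 4] = (1 + 2 + 3) / 3 = 2.

2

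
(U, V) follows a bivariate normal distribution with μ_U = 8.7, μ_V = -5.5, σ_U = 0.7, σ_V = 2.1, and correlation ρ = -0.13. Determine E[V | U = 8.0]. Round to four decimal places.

-5.2270

E[V | U=x] = μ_V + ρ(σ_V/σ_U)(x − μ_U) for jointly normal variables.
E[V | U=8.0] = -5.5 + (-0.13)·(2.1/0.7)·(8.0 − (8.7)) = -5.5 + (-0.39)·(-0.7) = -5.2270.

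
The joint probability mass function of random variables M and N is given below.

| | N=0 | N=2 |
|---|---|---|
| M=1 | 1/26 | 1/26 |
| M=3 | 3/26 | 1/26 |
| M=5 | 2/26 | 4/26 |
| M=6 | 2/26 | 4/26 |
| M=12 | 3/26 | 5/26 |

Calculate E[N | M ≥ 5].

13/10

P(M ≥ 5) = 10/13.
Σ N·P over the event = 0·(2/26) + 2·(4/26) + 0·(2/26) + 2·(4/26) + 0·(3/26) + 2·(5/26) = 1.
E[N | M ≥ 5] = (1) / (10/13) = 13/10.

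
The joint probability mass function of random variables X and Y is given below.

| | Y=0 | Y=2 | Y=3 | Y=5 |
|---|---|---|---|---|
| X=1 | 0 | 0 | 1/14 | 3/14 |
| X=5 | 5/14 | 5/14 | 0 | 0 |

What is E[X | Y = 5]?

P(Y = 5) = 3/14.
Σ X·P over the event = 1·(3/14) = 3/14.
E[X | Y = 5] = (3/14) / (3/14) = 1.

1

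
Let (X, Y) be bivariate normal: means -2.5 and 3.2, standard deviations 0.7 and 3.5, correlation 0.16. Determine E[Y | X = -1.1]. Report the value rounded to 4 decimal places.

4.3200

The regression of Y on X has slope ρ·σ_Y/σ_X and passes through (μ_X, μ_Y).
E[Y | X=-1.1] = 3.2 + (0.16)·(3.5/0.7)·(-1.1 − (-2.5)) = 3.2 + (0.8)·(1.4) = 4.3200.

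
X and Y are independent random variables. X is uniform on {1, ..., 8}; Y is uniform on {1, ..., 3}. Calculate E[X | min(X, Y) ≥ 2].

P(min(X, Y) ≥ 2) = 7/12.
Summing X·P(x,y) over outcomes with min(X, Y) ≥ 2 gives 35/12.
E[X | min(X, Y) ≥ 2] = (35/12) / (7/12) = 5.

5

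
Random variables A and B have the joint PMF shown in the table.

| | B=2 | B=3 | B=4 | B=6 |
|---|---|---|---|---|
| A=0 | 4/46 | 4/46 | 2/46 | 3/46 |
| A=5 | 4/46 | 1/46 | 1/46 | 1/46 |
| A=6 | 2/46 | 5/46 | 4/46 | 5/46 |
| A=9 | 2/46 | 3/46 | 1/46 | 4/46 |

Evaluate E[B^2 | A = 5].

P(A = 5) = 7/46.
Summing B^2·P(A=x,B=y) over the conditioning event gives 77/46.
E[B^2 | A = 5] = (77/46) / (7/46) = 11.

11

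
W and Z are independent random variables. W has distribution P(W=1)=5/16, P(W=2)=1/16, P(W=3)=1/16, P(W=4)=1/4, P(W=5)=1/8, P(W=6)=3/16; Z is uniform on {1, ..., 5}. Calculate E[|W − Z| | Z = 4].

13/8

P(Z = 4) = 1/5.
Summing |W−Z|·P(x,y) over outcomes with Z = 4 gives 13/40.
E[|W − Z| | Z = 4] = (13/40) / (1/5) = 13/8.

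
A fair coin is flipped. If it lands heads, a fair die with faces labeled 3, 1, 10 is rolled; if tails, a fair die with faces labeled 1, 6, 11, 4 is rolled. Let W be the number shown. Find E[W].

E[W | heads] = (3+1+10)/3 = 14/3.
E[W | tails] = (1+6+11+4)/4 = 11/2.
E[W] = (1/2)·(14/3) + (1/2)·(11/2) = 61/12.

61/12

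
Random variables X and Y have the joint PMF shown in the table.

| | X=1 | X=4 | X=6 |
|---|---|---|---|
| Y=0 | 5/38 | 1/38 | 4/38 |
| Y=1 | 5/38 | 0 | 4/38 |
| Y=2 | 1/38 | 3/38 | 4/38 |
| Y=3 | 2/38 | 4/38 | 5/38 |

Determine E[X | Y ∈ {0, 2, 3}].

118/29

P(Y ∈ {0, 2, 3}) = 29/38.
Summing X·P(X=x,Y=y) over the conditioning event gives 59/19.
E[X | Y ∈ {0, 2, 3}] = (59/19) / (29/38) = 118/29.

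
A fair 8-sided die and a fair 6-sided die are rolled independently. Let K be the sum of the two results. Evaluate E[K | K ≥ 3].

P(K ≥ 3) = 47/48.
E[K | K ≥ 3] = (191/24) / (47/48) = 382/47.

382/47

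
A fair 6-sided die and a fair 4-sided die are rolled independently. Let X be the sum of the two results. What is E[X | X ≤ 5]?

4

P(X ≤ 5) = 5/12.
Σ over the event: 2·1/24 + 3·1/12 + 4·1/8 + 5·1/6 = 5/3.
E[X | X ≤ 5] = (5/3) / (5/12) = 4.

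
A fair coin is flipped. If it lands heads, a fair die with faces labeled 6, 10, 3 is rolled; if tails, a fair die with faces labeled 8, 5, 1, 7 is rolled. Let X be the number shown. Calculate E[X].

E[X | heads] = (6+10+3)/3 = 19/3.
E[X | tails] = (8+5+1+7)/4 = 21/4.
E[X] = (1/2)·(19/3) + (1/2)·(21/4) = 139/24.

139/24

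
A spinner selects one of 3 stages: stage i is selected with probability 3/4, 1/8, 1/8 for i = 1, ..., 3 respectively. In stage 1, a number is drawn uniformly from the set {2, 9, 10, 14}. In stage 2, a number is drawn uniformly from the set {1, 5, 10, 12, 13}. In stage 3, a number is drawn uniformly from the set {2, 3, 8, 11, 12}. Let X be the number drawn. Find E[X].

679/80

E[X | stage 1] = (2+9+10+14)/4 = 35/4.
E[X | stage 2] = (1+5+10+12+13)/5 = 41/5.
E[X | stage 3] = (2+3+8+11+12)/5 = 36/5.
By the law of total expectation,
E[X] = (3/4)·(35/4) + (1/8)·(41/5) + (1/8)·(36/5) = 679/80.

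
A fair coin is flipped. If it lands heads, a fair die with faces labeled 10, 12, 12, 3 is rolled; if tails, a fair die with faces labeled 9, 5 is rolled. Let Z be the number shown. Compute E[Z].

65/8

E[Z | heads] = (10+12+12+3)/4 = 37/4.
E[Z | tails] = (9+5)/2 = 7.
E[Z] = (1/2)·(37/4) + (1/2)·(7) = 65/8.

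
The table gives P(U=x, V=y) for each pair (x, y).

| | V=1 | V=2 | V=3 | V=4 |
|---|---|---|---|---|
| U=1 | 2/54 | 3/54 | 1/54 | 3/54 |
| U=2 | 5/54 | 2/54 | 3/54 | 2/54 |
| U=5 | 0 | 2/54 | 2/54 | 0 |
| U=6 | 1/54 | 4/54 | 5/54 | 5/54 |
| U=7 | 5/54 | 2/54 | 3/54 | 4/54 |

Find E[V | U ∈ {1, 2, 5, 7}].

31/13

P(U ∈ {1, 2, 5, 7}) = 13/18.
Summing V·P(U=x,V=y) over the conditioning event gives 31/18.
E[V | U ∈ {1, 2, 5, 7}] = (31/18) / (13/18) = 31/13.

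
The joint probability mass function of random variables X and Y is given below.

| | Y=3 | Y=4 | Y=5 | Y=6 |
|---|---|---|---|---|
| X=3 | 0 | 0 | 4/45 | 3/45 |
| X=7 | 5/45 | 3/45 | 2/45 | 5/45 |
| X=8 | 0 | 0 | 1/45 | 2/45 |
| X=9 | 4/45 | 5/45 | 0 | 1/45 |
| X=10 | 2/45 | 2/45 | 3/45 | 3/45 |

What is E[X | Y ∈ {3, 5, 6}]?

P(Y ∈ {3, 5, 6}) = 7/9.
Summing X·P(X=x,Y=y) over the conditioning event gives 254/45.
E[X | Y ∈ {3, 5, 6}] = (254/45) / (7/9) = 254/35.

254/35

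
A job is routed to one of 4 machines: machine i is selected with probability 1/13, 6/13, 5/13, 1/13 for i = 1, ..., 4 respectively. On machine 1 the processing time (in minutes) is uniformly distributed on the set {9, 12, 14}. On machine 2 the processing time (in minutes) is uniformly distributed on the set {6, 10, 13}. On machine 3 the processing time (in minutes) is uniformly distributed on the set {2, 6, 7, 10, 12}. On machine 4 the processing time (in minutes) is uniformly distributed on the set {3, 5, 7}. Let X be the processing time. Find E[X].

335/39

E[X | machine 1] = (9+12+14)/3 = 35/3.
E[X | machine 2] = (6+10+13)/3 = 29/3.
E[X | machine 3] = (2+6+7+10+12)/5 = 37/5.
E[X | machine 4] = (3+5+7)/3 = 5.
By the law of total expectation,
E[X] = (1/13)·(35/3) + (6/13)·(29/3) + (5/13)·(37/5) + (1/13)·(5) = 335/39.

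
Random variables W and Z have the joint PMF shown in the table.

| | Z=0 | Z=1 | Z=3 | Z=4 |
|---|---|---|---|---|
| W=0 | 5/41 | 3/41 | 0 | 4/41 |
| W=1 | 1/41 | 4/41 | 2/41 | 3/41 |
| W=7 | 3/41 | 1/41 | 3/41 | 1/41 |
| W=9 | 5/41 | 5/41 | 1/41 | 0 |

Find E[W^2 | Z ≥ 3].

141/7

P(Z ≥ 3) = 14/41.
Σ W^2·P over the event = 0·(4/41) + 1·(2/41) + 1·(3/41) + 49·(3/41) + 49·(1/41) + 81·(1/41) = 282/41.
E[W^2 | Z ≥ 3] = (282/41) / (14/41) = 141/7.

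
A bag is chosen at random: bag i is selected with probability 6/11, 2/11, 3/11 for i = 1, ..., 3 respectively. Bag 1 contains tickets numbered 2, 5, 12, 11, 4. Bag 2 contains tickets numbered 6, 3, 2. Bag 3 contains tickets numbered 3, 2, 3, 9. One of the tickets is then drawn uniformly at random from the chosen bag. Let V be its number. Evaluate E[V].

3653/660

E[V | bag 1] = (2+5+12+11+4)/5 = 34/5.
E[V | bag 2] = (6+3+2)/3 = 11/3.
E[V | bag 3] = (3+2+3+9)/4 = 17/4.
E[V] = (6/11)·(34/5) + (2/11)·(11/3) + (3/11)·(17/4) = 3653/660.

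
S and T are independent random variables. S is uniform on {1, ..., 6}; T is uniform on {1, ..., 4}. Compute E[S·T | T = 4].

14

Outcomes with T = 4: (1,4), (2,4), (3,4), (4,4), (5,4), (6,4), each with probability 1/24.
E[S·T | T = 4] = (4 + 8 + 12 + 16 + 20 + 24) / 6 = 14.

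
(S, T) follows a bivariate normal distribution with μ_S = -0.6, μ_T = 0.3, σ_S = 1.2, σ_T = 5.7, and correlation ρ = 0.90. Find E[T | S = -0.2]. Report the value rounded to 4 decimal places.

2.0100

For a bivariate normal, E[T | S=x] = μ_T + ρ·(σ_T/σ_S)·(x − μ_S).
E[T | S=-0.2] = 0.3 + (0.90)·(5.7/1.2)·(-0.2 − (-0.6)) = 0.3 + (4.275)·(0.4) = 2.0100.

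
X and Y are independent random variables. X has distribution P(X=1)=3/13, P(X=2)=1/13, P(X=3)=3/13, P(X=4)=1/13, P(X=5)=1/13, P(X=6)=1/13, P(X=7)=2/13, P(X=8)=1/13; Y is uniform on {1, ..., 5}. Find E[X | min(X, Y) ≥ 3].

P(min(X, Y) ≥ 3) = 27/65.
Summing X·P(x,y) over outcomes with min(X, Y) ≥ 3 gives 138/65.
E[X | min(X, Y) ≥ 3] = (138/65) / (27/65) = 46/9.

46/9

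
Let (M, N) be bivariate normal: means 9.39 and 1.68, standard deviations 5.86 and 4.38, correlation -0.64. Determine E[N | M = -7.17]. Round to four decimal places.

9.6017

The regression of N on M has slope ρ·σ_N/σ_M and passes through (μ_M, μ_N).
E[N | M=-7.17] = 1.68 + (-0.64)·(4.38/5.86)·(-7.17 − (9.39)) = 1.68 + (-0.478362)·(-16.56) = 9.6017.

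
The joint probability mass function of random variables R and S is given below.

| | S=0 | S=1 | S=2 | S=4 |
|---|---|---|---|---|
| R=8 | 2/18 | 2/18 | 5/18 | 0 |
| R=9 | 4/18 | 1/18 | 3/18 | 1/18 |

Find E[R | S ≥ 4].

P(S ≥ 4) = 1/18.
Σ R·P over the event = 9·(1/18) = 1/2.
E[R | S ≥ 4] = (1/2) / (1/18) = 9.

9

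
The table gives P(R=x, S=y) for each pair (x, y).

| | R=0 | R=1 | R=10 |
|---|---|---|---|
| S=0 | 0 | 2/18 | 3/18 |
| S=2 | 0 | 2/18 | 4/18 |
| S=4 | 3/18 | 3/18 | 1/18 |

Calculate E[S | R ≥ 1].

P(R ≥ 1) = 5/6.
Σ S·P over the event = 0·(2/18) + 2·(2/18) + 4·(3/18) + 0·(3/18) + 2·(4/18) + 4·(1/18) = 14/9.
E[S | R ≥ 1] = (14/9) / (5/6) = 28/15.

28/15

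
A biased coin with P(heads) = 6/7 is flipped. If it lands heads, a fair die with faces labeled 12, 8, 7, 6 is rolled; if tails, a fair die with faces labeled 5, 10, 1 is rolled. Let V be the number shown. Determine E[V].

47/6

E[V | heads] = (12+8+7+6)/4 = 33/4.
E[V | tails] = (5+10+1)/3 = 16/3.
E[V] = (6/7)·(33/4) + (1/7)·(16/3) = 47/6.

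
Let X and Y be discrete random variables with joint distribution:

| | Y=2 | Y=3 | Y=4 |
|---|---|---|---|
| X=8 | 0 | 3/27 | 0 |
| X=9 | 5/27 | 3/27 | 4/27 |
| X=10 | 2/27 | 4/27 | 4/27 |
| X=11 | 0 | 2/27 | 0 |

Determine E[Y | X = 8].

3

P(X = 8) = 1/9.
Σ Y·P over the event = 3·(3/27) = 1/3.
E[Y | X = 8] = (1/3) / (1/9) = 3.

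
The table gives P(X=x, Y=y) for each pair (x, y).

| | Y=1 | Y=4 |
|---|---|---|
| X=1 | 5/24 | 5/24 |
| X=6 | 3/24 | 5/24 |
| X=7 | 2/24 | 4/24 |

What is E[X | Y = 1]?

37/10

P(Y = 1) = 5/12.
Summing X·P(X=x,Y=y) over the conditioning event gives 37/24.
E[X | Y = 1] = (37/24) / (5/12) = 37/10.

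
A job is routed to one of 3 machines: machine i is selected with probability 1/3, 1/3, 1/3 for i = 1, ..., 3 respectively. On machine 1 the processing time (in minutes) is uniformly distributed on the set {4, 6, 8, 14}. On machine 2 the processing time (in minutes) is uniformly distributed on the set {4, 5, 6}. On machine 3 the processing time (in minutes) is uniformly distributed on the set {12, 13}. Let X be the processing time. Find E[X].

17/2

E[X | machine 1] = (4+6+8+14)/4 = 8.
E[X | machine 2] = (4+5+6)/3 = 5.
E[X | machine 3] = (12+13)/2 = 25/2.
By the law of total expectation,
E[X] = (1/3)·(8) + (1/3)·(5) + (1/3)·(25/2) = 17/2.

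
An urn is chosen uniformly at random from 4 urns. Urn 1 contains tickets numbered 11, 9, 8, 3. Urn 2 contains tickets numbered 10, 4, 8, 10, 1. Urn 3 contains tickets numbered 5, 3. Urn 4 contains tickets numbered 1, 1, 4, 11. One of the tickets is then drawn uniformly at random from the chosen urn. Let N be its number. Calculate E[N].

113/20

E[N | urn 1] = (11+9+8+3)/4 = 31/4.
E[N | urn 2] = (10+4+8+10+1)/5 = 33/5.
E[N | urn 3] = (5+3)/2 = 4.
E[N | urn 4] = (1+1+4+11)/4 = 17/4.
By the law of total expectation,
E[N] = (1/4)·(31/4) + (1/4)·(33/5) + (1/4)·(4) + (1/4)·(17/4) = 113/20.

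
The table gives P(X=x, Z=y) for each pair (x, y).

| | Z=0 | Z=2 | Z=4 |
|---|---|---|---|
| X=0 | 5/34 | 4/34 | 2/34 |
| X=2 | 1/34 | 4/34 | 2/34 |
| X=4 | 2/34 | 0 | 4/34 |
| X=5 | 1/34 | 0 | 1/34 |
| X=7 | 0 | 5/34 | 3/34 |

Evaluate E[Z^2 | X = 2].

P(X = 2) = 7/34.
Σ Z^2·P over the event = 0·(1/34) + 4·(4/34) + 16·(2/34) = 24/17.
E[Z^2 | X = 2] = (24/17) / (7/34) = 48/7.

48/7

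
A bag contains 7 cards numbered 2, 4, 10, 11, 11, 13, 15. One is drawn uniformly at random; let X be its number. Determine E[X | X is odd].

25/2

P(X is odd) = 4/7.
Σ over the event: 11·2/7 + 13·1/7 + 15·1/7 = 50/7.
E[X | X is odd] = (50/7) / (4/7) = 25/2.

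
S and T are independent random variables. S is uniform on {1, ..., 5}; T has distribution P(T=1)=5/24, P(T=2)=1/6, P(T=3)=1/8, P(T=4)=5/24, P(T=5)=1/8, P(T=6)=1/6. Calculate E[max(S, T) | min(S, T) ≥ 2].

P(min(S, T) ≥ 2) = 19/30.
Summing max(S,T)·P(x,y) over outcomes with min(S, T) ≥ 2 gives 57/20.
E[max(S, T) | min(S, T) ≥ 2] = (57/20) / (19/30) = 9/2.

9/2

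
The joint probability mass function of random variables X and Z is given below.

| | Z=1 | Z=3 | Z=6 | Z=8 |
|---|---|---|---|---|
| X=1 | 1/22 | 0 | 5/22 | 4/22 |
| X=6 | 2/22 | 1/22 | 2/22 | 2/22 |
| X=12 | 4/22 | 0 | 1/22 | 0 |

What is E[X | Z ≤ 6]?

6

P(Z ≤ 6) = 8/11.
Σ X·P over the event = 1·(1/22) + 1·(5/22) + 6·(2/22) + 6·(1/22) + 6·(2/22) + 12·(4/22) + 12·(1/22) = 48/11.
E[X | Z ≤ 6] = (48/11) / (8/11) = 6.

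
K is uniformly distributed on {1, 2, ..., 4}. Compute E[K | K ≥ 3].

7/2

Given K ≥ 3, K is equally likely to be any of {3, 4}.
E[K | K ≥ 3] = (3 + 4) / 2 = 7/2.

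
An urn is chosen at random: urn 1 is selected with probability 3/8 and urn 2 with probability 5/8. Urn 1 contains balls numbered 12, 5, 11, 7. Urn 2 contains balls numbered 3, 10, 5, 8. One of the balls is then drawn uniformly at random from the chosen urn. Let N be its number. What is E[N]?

E[N | urn 1] = (12+5+11+7)/4 = 35/4.
E[N | urn 2] = (3+10+5+8)/4 = 13/2.
By the law of total expectation,
E[N] = (3/8)·(35/4) + (5/8)·(13/2) = 235/32.

235/32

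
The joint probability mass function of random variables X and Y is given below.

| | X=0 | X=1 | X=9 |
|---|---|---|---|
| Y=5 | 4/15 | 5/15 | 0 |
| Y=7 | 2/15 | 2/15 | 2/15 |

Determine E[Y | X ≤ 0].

17/3

P(X ≤ 0) = 2/5.
Σ Y·P over the event = 5·(4/15) + 7·(2/15) = 34/15.
E[Y | X ≤ 0] = (34/15) / (2/5) = 17/3.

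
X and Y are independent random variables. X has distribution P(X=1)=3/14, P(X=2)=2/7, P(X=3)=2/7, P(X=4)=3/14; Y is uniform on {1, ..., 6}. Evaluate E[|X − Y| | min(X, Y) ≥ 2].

86/55

P(min(X, Y) ≥ 2) = 55/84.
Summing |X−Y|·P(x,y) over outcomes with min(X, Y) ≥ 2 gives 43/42.
E[|X − Y| | min(X, Y) ≥ 2] = (43/42) / (55/84) = 86/55.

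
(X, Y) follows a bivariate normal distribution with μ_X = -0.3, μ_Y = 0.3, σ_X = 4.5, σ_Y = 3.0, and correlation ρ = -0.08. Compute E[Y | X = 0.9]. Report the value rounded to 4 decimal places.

0.2360

The regression of Y on X has slope ρ·σ_Y/σ_X and passes through (μ_X, μ_Y).
E[Y | X=0.9] = 0.3 + (-0.08)·(3.0/4.5)·(0.9 − (-0.3)) = 0.3 + (-0.053333)·(1.2) = 0.2360.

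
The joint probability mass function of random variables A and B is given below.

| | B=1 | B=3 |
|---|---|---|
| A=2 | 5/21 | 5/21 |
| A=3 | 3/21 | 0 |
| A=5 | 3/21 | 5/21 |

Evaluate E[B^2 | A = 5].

6

P(A = 5) = 8/21.
Σ B^2·P over the event = 1·(3/21) + 9·(5/21) = 16/7.
E[B^2 | A = 5] = (16/7) / (8/21) = 6.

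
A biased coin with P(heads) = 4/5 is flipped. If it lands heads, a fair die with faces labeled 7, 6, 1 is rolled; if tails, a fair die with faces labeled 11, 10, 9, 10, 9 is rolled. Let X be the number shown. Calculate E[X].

E[X | heads] = (7+6+1)/3 = 14/3.
E[X | tails] = (11+10+9+10+9)/5 = 49/5.
E[X] = (4/5)·(14/3) + (1/5)·(49/5) = 427/75.

427/75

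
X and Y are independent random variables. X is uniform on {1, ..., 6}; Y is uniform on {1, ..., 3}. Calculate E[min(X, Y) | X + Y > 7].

Outcomes with X + Y > 7: (5,3), (6,2), (6,3), each with probability 1/18.
E[min(X, Y) | X + Y > 7] = (3 + 2 + 3) / 3 = 8/3.

8/3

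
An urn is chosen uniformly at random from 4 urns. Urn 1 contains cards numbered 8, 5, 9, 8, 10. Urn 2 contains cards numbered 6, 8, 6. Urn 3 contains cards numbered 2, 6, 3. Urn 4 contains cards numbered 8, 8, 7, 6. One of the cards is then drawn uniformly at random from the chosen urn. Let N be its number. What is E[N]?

307/48

E[N | urn 1] = (8+5+9+8+10)/5 = 8.
E[N | urn 2] = (6+8+6)/3 = 20/3.
E[N | urn 3] = (2+6+3)/3 = 11/3.
E[N | urn 4] = (8+8+7+6)/4 = 29/4.
By the law of total expectation,
E[N] = (1/4)·(8) + (1/4)·(20/3) + (1/4)·(11/3) + (1/4)·(29/4) = 307/48.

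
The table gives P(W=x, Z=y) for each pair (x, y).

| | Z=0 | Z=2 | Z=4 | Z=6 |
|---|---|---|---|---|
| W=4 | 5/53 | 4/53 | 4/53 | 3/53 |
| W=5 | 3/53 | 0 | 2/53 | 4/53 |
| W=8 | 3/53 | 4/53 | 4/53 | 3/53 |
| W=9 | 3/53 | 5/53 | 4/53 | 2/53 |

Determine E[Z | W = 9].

P(W = 9) = 14/53.
Σ Z·P over the event = 0·(3/53) + 2·(5/53) + 4·(4/53) + 6·(2/53) = 38/53.
E[Z | W = 9] = (38/53) / (14/53) = 19/7.

19/7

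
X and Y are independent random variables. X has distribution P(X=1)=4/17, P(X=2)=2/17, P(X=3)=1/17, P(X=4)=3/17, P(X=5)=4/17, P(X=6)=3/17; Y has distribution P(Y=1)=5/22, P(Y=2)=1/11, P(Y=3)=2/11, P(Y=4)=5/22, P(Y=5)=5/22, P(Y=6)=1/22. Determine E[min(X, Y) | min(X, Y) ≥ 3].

130/33

P(min(X, Y) ≥ 3) = 15/34.
Summing min(X,Y)·P(x,y) over outcomes with min(X, Y) ≥ 3 gives 325/187.
E[min(X, Y) | min(X, Y) ≥ 3] = (325/187) / (15/34) = 130/33.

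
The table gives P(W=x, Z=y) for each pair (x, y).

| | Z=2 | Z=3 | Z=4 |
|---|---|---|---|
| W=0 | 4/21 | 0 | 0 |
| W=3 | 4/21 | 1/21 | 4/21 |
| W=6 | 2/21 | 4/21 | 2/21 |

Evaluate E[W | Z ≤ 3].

17/5

P(Z ≤ 3) = 5/7.
Σ W·P over the event = 0·(4/21) + 3·(4/21) + 3·(1/21) + 6·(2/21) + 6·(4/21) = 17/7.
E[W | Z ≤ 3] = (17/7) / (5/7) = 17/5.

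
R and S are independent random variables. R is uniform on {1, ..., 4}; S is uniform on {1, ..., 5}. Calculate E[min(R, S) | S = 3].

9/4

Outcomes with S = 3: (1,3), (2,3), (3,3), (4,3), each with probability 1/20.
E[min(R, S) | S = 3] = (1 + 2 + 3 + 3) / 4 = 9/4.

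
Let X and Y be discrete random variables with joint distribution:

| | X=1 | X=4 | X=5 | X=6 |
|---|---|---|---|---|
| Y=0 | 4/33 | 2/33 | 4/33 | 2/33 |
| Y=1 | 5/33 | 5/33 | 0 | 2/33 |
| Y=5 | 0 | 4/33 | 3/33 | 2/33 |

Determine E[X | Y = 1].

37/12

P(Y = 1) = 4/11.
Σ X·P over the event = 1·(5/33) + 4·(5/33) + 6·(2/33) = 37/33.
E[X | Y = 1] = (37/33) / (4/11) = 37/12.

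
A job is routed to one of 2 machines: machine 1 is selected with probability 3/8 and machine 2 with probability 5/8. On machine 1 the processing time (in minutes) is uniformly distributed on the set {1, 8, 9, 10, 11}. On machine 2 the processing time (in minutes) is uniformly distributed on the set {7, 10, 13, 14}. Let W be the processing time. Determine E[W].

49/5

E[W | machine 1] = (1+8+9+10+11)/5 = 39/5.
E[W | machine 2] = (7+10+13+14)/4 = 11.
By the law of total expectation,
E[W] = (3/8)·(39/5) + (5/8)·(11) = 49/5.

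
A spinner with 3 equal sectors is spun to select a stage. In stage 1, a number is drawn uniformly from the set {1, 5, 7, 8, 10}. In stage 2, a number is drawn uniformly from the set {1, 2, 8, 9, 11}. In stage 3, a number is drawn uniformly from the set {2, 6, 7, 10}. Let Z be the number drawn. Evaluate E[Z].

E[Z | stage 1] = (1+5+7+8+10)/5 = 31/5.
E[Z | stage 2] = (1+2+8+9+11)/5 = 31/5.
E[Z | stage 3] = (2+6+7+10)/4 = 25/4.
E[Z] = (1/3)·(31/5) + (1/3)·(31/5) + (1/3)·(25/4) = 373/60.

373/60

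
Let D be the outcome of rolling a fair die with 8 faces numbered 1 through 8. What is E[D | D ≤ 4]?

Given D ≤ 4, D is equally likely to be any of {1, 2, 3, 4}.
E[D | D ≤ 4] = (1 + 2 + 3 + 4) / 4 = 5/2.

5/2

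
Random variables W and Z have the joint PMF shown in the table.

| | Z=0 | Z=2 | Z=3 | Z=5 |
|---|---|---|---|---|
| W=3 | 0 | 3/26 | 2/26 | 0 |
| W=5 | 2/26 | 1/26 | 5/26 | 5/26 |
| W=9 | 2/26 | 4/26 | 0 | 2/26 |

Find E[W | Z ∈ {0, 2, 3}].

109/19

P(Z ∈ {0, 2, 3}) = 19/26.
Σ W·P over the event = 3·(3/26) + 3·(2/26) + 5·(2/26) + 5·(1/26) + 5·(5/26) + 9·(2/26) + 9·(4/26) = 109/26.
E[W | Z ∈ {0, 2, 3}] = (109/26) / (19/26) = 109/19.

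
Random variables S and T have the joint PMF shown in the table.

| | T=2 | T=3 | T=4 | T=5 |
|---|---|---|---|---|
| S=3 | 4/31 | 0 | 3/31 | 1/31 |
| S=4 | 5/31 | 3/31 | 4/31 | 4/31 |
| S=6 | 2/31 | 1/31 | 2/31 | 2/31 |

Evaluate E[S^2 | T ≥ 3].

P(T ≥ 3) = 20/31.
Σ S^2·P over the event = 9·(3/31) + 9·(1/31) + 16·(3/31) + 16·(4/31) + 16·(4/31) + 36·(1/31) + 36·(2/31) + 36·(2/31) = 392/31.
E[S^2 | T ≥ 3] = (392/31) / (20/31) = 98/5.

98/5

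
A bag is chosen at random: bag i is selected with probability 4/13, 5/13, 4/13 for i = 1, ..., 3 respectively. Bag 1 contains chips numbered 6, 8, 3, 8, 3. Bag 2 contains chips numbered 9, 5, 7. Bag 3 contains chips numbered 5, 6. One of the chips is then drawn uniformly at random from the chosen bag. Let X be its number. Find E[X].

397/65

E[X | bag 1] = (6+8+3+8+3)/5 = 28/5.
E[X | bag 2] = (9+5+7)/3 = 7.
E[X | bag 3] = (5+6)/2 = 11/2.
E[X] = (4/13)·(28/5) + (5/13)·(7) + (4/13)·(11/2) = 397/65.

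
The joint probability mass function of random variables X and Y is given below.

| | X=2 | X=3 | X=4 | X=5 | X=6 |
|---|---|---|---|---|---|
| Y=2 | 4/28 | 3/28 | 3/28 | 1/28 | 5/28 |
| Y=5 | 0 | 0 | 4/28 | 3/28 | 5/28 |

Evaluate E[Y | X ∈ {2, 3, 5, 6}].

22/7

P(X ∈ {2, 3, 5, 6}) = 3/4.
Σ Y·P over the event = 2·(4/28) + 2·(3/28) + 2·(1/28) + 5·(3/28) + 2·(5/28) + 5·(5/28) = 33/14.
E[Y | X ∈ {2, 3, 5, 6}] = (33/14) / (3/4) = 22/7.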